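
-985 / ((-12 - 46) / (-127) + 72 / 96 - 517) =500380 / 262023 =1.91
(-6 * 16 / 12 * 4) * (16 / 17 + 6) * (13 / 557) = -49088 / 9469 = -5.18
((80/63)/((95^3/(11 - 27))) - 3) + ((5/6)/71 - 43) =-70546737577/1534015350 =-45.99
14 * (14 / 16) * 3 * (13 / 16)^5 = 13.01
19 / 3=6.33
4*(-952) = -3808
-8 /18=-4 /9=-0.44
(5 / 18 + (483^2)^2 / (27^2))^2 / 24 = 1805788998473541169 / 7776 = 232225951449786.67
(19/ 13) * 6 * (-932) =-106248/ 13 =-8172.92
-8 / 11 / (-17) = 0.04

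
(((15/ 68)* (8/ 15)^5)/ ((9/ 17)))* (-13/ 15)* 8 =-851968/ 6834375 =-0.12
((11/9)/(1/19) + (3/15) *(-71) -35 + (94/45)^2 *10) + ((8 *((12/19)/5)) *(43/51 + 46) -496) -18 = -58736849/130815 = -449.01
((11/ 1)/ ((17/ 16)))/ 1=176/ 17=10.35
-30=-30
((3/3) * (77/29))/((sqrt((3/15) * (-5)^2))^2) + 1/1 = 222/145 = 1.53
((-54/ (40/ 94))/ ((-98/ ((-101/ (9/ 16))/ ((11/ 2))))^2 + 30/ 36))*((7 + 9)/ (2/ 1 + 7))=-8837167104/ 385626215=-22.92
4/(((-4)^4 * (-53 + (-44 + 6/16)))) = -0.00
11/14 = 0.79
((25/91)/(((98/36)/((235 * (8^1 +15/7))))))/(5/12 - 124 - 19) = -90099000/53405443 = -1.69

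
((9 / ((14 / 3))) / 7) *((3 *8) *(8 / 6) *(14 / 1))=864 / 7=123.43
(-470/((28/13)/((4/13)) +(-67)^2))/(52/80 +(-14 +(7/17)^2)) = 339575/42814846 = 0.01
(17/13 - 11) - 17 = -347/13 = -26.69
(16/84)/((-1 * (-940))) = 0.00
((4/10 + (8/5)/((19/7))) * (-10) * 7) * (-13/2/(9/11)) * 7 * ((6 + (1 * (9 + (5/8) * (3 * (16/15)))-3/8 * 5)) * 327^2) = 473443699729/76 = 6229522364.86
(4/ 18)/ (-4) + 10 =179/ 18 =9.94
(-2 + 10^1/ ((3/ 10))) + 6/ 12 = 191/ 6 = 31.83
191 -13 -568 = -390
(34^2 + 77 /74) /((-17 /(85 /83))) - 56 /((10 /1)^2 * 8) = -21426747 /307100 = -69.77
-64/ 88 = -0.73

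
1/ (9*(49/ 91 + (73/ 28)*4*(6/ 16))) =728/ 29151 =0.02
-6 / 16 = -3 / 8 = -0.38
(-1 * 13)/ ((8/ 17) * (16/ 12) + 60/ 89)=-59007/ 5908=-9.99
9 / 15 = 3 / 5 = 0.60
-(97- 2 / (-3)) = -293 / 3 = -97.67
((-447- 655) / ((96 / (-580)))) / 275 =15979 / 660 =24.21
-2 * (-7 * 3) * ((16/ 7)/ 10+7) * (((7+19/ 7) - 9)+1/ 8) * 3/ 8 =107019/ 1120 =95.55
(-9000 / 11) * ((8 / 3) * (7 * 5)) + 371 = -835919 / 11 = -75992.64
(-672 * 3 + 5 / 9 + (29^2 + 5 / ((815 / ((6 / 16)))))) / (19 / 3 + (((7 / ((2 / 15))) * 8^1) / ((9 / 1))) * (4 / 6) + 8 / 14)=-96482771 / 3123080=-30.89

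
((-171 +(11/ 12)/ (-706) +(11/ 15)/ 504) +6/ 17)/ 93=-3870916787/ 2109591540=-1.83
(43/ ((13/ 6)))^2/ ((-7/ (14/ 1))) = -133128/ 169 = -787.74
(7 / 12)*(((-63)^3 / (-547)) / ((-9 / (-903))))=58538781 / 2188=26754.47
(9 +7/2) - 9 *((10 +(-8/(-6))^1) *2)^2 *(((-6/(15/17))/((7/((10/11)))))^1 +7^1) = -4353883/154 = -28271.97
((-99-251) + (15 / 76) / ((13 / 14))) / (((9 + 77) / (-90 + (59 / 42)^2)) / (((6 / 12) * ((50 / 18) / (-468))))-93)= -670785870125 / 452963825574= -1.48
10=10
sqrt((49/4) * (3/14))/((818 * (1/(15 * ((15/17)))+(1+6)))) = 225 * sqrt(42)/5209024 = 0.00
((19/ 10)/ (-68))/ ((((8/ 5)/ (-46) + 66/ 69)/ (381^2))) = -63435357/ 14416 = -4400.34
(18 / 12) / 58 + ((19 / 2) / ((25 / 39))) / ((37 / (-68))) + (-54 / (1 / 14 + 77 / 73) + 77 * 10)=85814490521 / 123502300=694.84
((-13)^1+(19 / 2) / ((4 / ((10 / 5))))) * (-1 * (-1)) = -33 / 4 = -8.25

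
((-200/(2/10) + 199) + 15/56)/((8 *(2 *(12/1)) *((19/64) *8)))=-14947/8512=-1.76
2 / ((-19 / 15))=-30 / 19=-1.58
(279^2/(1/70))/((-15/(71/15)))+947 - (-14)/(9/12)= -25776833/15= -1718455.53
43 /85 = 0.51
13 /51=0.25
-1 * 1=-1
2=2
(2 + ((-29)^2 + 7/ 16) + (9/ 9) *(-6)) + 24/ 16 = 13423/ 16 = 838.94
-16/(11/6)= -96/11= -8.73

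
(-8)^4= 4096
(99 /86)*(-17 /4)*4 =-1683 /86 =-19.57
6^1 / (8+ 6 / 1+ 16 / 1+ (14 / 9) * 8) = 27 / 191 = 0.14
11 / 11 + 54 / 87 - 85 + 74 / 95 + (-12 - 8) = -282664 / 2755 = -102.60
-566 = -566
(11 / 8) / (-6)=-11 / 48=-0.23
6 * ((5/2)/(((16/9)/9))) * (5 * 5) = 30375/16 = 1898.44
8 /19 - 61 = -1151 /19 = -60.58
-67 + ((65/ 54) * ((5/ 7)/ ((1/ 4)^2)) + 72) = 3545/ 189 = 18.76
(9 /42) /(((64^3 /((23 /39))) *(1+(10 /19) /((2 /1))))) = 437 /1145044992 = 0.00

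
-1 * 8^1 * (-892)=7136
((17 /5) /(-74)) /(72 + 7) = -17 /29230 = -0.00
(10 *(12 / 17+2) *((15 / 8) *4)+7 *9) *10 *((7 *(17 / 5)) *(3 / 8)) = 94941 / 4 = 23735.25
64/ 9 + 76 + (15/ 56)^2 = 2347753/ 28224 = 83.18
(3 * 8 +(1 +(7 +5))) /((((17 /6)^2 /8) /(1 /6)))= 1776 /289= 6.15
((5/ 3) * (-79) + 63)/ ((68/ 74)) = -3811/ 51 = -74.73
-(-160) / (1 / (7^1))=1120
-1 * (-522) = 522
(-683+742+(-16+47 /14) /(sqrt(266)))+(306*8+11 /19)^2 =2164410828 /361 - 177*sqrt(266) /3724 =5995597.09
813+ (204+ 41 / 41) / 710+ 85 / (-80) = 922689 / 1136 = 812.23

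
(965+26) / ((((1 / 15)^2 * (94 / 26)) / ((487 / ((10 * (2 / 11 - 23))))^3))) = -17824791369570471 / 29728911880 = -599577.66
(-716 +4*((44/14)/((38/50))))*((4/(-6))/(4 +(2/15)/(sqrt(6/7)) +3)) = 65.27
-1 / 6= -0.17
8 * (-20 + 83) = 504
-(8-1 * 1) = -7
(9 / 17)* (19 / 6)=57 / 34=1.68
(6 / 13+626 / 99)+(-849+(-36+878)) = -0.22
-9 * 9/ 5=-81/ 5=-16.20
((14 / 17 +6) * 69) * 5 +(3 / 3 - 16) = 39765 / 17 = 2339.12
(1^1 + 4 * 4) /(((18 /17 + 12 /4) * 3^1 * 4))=289 /828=0.35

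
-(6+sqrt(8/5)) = -6-2 * sqrt(10)/5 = -7.26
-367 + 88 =-279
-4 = -4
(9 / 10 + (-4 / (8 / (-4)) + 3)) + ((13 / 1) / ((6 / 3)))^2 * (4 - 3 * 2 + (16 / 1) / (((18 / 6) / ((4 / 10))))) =173 / 15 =11.53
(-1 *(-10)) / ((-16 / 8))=-5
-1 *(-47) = 47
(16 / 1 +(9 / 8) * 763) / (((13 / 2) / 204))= 356745 / 13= 27441.92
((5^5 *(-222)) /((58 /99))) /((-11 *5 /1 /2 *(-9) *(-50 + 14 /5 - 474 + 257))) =693750 /38309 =18.11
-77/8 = -9.62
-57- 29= -86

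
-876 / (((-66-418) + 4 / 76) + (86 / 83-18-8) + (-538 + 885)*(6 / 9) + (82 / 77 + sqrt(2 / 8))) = 638230824 / 201095863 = 3.17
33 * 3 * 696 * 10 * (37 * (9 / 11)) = 20859120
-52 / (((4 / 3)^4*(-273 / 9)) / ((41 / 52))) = 9963 / 23296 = 0.43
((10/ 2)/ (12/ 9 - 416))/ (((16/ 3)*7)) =-45/ 139328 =-0.00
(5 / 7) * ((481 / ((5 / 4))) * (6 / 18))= 1924 / 21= 91.62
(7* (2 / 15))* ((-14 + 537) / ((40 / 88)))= 1073.89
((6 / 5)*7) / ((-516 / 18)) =-63 / 215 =-0.29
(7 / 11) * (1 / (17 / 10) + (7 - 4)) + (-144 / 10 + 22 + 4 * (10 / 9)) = 120569 / 8415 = 14.33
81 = 81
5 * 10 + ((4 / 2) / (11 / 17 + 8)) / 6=22067 / 441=50.04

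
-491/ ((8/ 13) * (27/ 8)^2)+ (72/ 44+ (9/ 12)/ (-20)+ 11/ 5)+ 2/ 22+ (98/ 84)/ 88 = -66.14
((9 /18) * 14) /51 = 7 /51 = 0.14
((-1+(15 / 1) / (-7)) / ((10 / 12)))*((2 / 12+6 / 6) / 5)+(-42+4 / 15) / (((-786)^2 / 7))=-0.88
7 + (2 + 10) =19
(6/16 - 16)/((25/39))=-195/8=-24.38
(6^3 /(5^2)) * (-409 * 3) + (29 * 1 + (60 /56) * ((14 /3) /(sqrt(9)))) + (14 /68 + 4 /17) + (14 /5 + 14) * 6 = -26696899 /2550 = -10469.37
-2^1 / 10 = -0.20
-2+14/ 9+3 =23/ 9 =2.56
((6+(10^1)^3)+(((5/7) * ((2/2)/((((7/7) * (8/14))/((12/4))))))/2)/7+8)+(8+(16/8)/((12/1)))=171769/168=1022.43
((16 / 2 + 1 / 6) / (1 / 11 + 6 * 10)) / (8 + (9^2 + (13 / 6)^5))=698544 / 702878977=0.00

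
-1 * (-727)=727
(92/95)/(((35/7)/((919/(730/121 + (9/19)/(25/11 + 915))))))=20644761544/699801395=29.50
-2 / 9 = -0.22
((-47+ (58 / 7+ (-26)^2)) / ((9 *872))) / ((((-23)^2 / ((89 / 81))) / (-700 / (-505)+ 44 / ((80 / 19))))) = 3164188787 / 1584994793760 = 0.00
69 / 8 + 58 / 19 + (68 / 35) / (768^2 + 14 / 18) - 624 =-17292479792741 / 28240810360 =-612.32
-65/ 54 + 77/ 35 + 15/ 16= 4177/ 2160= 1.93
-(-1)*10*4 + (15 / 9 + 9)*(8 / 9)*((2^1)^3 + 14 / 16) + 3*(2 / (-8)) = 13327 / 108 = 123.40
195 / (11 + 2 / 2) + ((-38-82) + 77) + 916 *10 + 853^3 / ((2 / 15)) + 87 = 18619551191 / 4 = 4654887797.75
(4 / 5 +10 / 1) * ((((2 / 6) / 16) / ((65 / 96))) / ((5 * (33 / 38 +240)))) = 152 / 550875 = 0.00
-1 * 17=-17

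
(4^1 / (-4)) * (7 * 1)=-7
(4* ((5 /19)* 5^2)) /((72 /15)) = 625 /114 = 5.48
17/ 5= 3.40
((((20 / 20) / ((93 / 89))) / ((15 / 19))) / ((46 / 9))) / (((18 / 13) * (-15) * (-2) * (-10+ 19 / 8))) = -21983 / 29357775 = -0.00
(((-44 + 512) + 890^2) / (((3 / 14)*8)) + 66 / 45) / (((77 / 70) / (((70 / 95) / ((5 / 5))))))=64726592 / 209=309696.61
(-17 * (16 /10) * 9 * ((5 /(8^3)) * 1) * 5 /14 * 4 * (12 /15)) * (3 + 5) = -21.86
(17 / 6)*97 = 1649 / 6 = 274.83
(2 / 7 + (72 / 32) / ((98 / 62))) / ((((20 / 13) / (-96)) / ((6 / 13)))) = -2412 / 49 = -49.22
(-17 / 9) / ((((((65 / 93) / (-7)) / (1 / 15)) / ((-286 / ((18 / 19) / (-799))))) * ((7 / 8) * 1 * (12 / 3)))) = 176008514 / 2025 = 86917.78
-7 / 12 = -0.58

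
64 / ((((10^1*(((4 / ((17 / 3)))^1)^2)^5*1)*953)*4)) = 2015993900449 / 36879530065920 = 0.05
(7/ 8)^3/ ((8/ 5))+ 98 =98.42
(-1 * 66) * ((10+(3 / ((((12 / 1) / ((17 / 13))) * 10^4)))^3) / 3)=-15466880000000054043 / 70304000000000000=-220.00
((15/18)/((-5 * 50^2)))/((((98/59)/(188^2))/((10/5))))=-260662/91875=-2.84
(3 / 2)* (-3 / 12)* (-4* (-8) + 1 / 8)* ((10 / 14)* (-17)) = 65535 / 448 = 146.28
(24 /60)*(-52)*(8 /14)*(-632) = 262912 /35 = 7511.77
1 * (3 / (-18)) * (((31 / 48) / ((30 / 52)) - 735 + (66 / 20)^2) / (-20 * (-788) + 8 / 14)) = 0.01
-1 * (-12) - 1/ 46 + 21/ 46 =286/ 23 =12.43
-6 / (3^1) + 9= 7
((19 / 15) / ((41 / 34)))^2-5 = -1473809 / 378225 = -3.90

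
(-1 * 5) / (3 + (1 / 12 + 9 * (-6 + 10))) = -60 / 469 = -0.13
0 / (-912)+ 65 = 65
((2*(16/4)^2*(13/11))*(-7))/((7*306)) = -208/1683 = -0.12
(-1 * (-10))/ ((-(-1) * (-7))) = -10/ 7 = -1.43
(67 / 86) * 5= 335 / 86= 3.90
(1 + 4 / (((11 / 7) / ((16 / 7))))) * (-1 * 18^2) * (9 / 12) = -18225 / 11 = -1656.82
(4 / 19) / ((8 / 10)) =5 / 19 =0.26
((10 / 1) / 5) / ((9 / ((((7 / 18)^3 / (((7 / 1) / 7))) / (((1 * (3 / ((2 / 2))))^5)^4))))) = 343 / 91507169819844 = 0.00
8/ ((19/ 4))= 32/ 19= 1.68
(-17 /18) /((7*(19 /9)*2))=-17 /532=-0.03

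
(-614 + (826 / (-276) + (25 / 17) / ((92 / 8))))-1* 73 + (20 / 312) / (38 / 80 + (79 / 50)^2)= -104191353881 / 151036262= -689.84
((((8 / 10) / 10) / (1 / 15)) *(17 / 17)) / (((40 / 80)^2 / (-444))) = -10656 / 5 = -2131.20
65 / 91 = 5 / 7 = 0.71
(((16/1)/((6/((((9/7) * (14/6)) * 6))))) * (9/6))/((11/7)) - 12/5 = 43.42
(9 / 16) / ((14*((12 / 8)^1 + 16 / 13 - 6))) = -117 / 9520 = -0.01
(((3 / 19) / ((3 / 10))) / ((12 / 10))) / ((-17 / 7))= -175 / 969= -0.18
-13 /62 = -0.21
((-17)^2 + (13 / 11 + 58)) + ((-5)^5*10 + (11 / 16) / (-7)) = -30901.92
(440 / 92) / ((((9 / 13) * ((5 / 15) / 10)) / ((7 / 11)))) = 9100 / 69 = 131.88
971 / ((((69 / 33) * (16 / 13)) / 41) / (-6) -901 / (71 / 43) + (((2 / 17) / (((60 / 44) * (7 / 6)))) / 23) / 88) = -33188950925130 / 18651659973851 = -1.78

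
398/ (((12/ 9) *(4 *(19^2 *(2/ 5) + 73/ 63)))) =188055/ 366808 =0.51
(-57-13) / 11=-70 / 11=-6.36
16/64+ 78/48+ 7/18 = 163/72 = 2.26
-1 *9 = -9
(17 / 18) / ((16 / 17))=289 / 288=1.00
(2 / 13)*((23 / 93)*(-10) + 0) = -460 / 1209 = -0.38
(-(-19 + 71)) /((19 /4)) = -208 /19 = -10.95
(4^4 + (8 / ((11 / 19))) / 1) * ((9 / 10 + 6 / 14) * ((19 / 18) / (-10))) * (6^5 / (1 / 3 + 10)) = -7830432 / 275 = -28474.30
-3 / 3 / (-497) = 1 / 497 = 0.00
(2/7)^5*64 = 2048/16807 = 0.12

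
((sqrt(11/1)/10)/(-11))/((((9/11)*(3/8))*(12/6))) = -0.05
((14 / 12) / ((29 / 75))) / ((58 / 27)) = 4725 / 3364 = 1.40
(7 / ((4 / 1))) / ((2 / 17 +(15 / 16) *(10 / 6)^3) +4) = 4284 / 20705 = 0.21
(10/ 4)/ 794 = 5/ 1588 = 0.00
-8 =-8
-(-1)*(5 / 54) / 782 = 0.00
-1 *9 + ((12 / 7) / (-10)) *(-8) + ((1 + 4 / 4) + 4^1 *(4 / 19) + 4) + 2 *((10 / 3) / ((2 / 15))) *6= 198977 / 665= 299.21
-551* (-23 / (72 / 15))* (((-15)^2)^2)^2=54132521484375 / 8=6766565185546.88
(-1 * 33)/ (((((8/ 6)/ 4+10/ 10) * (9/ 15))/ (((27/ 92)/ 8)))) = -4455/ 2944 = -1.51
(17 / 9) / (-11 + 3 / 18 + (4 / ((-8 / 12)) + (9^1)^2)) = 34 / 1155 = 0.03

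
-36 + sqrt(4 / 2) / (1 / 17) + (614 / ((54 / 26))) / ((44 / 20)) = 17 * sqrt(2) + 29218 / 297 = 122.42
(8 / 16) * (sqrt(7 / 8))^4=49 / 128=0.38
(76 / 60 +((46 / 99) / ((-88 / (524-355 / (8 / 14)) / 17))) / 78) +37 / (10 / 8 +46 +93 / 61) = 57612164977 / 26957193120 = 2.14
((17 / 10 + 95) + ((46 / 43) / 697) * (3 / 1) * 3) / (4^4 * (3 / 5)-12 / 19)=78676549 / 124439592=0.63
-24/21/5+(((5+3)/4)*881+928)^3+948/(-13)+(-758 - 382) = 8856624043016/455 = 19465107786.85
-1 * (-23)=23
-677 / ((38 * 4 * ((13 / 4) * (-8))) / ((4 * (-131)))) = -88687 / 988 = -89.76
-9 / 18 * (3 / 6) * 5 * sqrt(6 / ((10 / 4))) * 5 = -5 * sqrt(15) / 2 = -9.68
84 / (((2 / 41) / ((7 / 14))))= 861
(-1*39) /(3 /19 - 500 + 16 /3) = 2223 /28187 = 0.08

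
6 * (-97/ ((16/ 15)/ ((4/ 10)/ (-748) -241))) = 393435783/ 2992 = 131495.92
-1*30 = -30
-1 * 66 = -66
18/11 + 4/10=112/55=2.04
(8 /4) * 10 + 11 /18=371 /18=20.61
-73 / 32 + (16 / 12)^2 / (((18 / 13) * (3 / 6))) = 743 / 2592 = 0.29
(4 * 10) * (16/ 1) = 640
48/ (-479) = -0.10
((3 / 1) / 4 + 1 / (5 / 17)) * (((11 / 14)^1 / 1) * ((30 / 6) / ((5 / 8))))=913 / 35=26.09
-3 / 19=-0.16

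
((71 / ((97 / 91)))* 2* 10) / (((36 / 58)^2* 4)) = 27168505 / 31428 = 864.47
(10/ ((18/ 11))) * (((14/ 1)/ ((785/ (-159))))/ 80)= -4081/ 18840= -0.22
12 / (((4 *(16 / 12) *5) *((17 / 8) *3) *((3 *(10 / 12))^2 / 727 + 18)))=17448 / 4451365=0.00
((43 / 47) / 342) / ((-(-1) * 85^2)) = 43 / 116134650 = 0.00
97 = 97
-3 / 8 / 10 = -3 / 80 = -0.04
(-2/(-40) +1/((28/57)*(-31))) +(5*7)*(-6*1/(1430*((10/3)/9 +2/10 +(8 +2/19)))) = -16077224/493237745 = -0.03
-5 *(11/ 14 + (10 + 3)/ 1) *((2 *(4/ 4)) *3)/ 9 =-45.95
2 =2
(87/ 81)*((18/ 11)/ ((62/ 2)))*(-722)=-41876/ 1023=-40.93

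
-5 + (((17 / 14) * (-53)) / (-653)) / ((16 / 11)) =-721449 / 146272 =-4.93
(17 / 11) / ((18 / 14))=1.20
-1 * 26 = -26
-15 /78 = -5 /26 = -0.19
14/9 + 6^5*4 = 279950/9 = 31105.56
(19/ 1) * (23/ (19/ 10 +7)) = 4370/ 89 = 49.10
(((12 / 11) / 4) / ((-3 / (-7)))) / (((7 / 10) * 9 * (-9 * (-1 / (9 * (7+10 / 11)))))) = 290 / 363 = 0.80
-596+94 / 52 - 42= -16541 / 26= -636.19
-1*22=-22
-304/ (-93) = 304/ 93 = 3.27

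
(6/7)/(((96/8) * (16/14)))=1/16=0.06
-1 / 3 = -0.33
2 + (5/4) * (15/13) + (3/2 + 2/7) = 1903/364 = 5.23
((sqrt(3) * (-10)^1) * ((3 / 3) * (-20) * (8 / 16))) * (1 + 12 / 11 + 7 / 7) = 3400 * sqrt(3) / 11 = 535.36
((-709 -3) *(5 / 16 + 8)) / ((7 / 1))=-1691 / 2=-845.50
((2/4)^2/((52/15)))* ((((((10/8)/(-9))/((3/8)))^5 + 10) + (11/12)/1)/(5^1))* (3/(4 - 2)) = 626168939/2652953472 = 0.24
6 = 6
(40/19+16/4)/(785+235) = 29/4845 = 0.01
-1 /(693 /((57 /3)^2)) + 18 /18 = 332 /693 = 0.48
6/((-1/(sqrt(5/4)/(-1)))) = 3* sqrt(5) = 6.71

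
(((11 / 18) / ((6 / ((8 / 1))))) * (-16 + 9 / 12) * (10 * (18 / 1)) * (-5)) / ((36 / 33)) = 184525 / 18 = 10251.39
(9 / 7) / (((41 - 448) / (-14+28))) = -18 / 407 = -0.04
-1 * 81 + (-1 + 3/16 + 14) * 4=-113/4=-28.25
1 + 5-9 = -3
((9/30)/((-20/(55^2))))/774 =-121/2064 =-0.06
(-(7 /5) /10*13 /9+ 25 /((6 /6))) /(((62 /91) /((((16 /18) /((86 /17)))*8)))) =138103784 /2699325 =51.16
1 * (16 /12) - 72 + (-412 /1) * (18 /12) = -2066 /3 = -688.67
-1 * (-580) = 580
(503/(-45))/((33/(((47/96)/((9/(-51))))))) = 401897/427680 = 0.94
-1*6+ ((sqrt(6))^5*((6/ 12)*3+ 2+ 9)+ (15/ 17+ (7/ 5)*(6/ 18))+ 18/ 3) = 344/ 255+ 450*sqrt(6) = 1103.62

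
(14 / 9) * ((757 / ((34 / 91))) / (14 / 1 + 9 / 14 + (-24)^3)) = -0.23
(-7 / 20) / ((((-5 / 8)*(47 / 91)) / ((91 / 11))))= 115934 / 12925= 8.97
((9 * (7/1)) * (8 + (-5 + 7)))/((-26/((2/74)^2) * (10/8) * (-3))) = 84/17797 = 0.00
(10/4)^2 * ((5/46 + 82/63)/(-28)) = -102175/324576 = -0.31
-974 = -974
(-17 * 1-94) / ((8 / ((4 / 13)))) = -111 / 26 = -4.27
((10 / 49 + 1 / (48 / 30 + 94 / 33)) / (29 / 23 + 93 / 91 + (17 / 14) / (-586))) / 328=1351337975 / 2357150528628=0.00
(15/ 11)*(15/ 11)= 225/ 121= 1.86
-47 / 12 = -3.92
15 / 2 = 7.50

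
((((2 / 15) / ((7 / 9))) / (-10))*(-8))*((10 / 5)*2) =96 / 175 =0.55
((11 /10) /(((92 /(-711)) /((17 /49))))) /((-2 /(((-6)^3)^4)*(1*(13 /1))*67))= 18088653065472 /4908085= 3685480.81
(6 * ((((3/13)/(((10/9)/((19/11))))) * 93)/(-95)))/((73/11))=-7533/23725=-0.32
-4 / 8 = -1 / 2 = -0.50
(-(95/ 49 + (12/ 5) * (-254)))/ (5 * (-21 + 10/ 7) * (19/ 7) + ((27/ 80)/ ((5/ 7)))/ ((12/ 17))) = -47640640/ 20771521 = -2.29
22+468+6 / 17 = 8336 / 17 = 490.35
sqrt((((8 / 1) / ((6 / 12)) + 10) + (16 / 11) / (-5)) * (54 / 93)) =6 * sqrt(1205435) / 1705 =3.86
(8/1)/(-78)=-4/39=-0.10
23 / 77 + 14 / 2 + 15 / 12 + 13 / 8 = 6267 / 616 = 10.17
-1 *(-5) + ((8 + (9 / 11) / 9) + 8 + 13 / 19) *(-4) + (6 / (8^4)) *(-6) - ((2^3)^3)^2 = -56116302681 / 214016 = -262206.11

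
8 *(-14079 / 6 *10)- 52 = -187772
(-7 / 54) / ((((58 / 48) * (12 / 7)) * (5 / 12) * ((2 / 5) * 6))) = -0.06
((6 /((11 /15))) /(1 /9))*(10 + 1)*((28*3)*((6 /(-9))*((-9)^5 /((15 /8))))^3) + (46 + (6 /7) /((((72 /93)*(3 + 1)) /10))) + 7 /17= 629686457537896169.50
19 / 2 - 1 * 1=17 / 2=8.50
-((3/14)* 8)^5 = -248832/16807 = -14.81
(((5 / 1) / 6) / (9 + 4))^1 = 5 / 78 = 0.06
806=806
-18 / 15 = -6 / 5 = -1.20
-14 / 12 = -7 / 6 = -1.17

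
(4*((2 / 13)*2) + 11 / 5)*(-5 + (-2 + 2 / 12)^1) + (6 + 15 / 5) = -5633 / 390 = -14.44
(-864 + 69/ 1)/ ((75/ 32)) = -1696/ 5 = -339.20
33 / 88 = 3 / 8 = 0.38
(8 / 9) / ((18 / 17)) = 68 / 81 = 0.84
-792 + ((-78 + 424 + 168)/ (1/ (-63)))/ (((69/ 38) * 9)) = -191372/ 69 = -2773.51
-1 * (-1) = 1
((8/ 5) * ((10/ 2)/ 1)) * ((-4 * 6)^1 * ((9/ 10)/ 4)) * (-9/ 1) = 1944/ 5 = 388.80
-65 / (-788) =0.08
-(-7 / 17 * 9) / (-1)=-63 / 17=-3.71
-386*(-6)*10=23160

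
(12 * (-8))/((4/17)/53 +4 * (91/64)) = -1383936/82055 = -16.87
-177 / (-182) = 177 / 182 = 0.97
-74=-74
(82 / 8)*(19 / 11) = 779 / 44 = 17.70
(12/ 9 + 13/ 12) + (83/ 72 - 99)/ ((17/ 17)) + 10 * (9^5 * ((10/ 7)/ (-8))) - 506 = -53447221/ 504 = -106046.07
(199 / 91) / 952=199 / 86632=0.00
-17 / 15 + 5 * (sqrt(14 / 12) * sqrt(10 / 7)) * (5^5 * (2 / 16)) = -17 / 15 + 15625 * sqrt(15) / 24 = 2520.34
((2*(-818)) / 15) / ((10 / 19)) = -15542 / 75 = -207.23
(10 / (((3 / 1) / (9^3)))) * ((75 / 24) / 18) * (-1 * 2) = -3375 / 4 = -843.75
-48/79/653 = -48/51587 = -0.00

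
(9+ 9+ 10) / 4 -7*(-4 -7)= 84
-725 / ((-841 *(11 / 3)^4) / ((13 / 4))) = 26325 / 1698356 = 0.02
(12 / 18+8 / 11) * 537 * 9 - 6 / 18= 6736.58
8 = 8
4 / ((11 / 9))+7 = 10.27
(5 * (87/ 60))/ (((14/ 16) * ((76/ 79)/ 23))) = 52693/ 266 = 198.09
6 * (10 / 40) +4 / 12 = 11 / 6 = 1.83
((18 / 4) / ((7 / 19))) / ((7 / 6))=513 / 49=10.47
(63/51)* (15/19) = 315/323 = 0.98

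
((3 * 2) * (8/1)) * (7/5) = 336/5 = 67.20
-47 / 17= -2.76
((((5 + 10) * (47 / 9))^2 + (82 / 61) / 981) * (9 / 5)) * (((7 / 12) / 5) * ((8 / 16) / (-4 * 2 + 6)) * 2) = -2570337749 / 3989400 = -644.29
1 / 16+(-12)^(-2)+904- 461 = 31901 / 72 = 443.07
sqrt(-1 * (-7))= sqrt(7)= 2.65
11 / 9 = 1.22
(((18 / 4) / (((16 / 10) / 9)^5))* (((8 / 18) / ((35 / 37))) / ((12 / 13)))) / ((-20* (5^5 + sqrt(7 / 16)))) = -1232750390625 / 5973333065728 + 394480125* sqrt(7) / 23893332262912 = -0.21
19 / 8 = 2.38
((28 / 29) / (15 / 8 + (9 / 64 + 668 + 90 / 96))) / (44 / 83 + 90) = 74368 / 4678550773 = 0.00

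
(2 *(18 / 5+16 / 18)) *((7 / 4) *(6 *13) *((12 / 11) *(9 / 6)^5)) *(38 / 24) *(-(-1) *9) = 127304541 / 880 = 144664.25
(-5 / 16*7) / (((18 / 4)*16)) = -35 / 1152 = -0.03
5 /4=1.25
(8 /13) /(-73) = -8 /949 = -0.01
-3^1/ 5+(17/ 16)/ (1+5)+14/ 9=1631/ 1440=1.13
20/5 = 4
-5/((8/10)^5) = -15.26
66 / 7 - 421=-2881 / 7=-411.57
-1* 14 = -14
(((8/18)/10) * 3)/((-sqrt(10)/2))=-2 * sqrt(10)/75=-0.08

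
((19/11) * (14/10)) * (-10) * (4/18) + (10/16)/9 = -4201/792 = -5.30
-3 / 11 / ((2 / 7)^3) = -1029 / 88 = -11.69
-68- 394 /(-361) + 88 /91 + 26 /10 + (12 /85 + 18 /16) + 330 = 5985082399 /22338680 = 267.92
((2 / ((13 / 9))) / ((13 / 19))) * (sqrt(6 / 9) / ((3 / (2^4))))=608 * sqrt(6) / 169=8.81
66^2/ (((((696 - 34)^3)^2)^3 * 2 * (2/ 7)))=7623/ 596271167816818695679231264727546972875590111330304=0.00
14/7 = 2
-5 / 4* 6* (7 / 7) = -15 / 2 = -7.50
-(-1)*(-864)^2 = 746496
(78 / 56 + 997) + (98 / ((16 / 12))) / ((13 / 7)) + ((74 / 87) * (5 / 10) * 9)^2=322232305 / 306124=1052.62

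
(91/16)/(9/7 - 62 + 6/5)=-3185/33328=-0.10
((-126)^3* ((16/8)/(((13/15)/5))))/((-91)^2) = -2787.26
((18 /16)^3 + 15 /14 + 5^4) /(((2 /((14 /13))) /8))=2248943 /832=2703.06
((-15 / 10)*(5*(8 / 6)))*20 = -200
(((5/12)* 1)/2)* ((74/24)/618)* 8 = 185/22248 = 0.01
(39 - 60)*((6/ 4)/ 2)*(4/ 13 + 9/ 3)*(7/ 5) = -18963/ 260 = -72.93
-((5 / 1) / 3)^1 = -5 / 3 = -1.67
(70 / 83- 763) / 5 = -63259 / 415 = -152.43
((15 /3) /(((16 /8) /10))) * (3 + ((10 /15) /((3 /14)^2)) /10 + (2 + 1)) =5030 /27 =186.30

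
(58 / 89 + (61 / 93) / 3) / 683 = 21611 / 16959573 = 0.00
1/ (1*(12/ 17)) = 17/ 12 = 1.42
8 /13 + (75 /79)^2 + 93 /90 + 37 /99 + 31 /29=9300353201 /2329328430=3.99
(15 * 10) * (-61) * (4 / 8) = -4575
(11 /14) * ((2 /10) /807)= 11 /56490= 0.00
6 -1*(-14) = 20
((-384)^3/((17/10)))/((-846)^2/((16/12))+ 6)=-188743680/3041827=-62.05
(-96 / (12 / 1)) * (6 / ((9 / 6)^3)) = -128 / 9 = -14.22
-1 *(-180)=180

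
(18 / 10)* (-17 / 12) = -51 / 20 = -2.55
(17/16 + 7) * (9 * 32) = 2322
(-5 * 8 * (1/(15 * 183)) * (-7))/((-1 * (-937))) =56/514413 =0.00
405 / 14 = 28.93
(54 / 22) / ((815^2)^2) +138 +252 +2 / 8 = 390.25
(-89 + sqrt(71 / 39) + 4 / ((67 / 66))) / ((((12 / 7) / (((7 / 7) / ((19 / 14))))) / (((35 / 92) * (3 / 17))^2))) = -1026247425 / 6227760416 + 60025 * sqrt(2769) / 1208371424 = -0.16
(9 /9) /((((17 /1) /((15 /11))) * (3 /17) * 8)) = 5 /88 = 0.06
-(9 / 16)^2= -81 / 256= -0.32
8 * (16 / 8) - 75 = -59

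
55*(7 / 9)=385 / 9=42.78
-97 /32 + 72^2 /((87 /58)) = 110495 /32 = 3452.97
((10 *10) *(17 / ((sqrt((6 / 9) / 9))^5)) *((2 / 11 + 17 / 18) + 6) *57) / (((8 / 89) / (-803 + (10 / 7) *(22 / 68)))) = -188767812964725 *sqrt(6) / 112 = -4128435907363.46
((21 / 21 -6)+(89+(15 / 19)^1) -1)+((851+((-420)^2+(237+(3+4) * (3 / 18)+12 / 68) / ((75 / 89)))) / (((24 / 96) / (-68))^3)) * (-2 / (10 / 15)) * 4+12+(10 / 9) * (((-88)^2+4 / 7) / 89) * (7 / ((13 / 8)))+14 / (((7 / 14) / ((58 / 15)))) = 212050142168801656228 / 4946175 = 42871540567974.58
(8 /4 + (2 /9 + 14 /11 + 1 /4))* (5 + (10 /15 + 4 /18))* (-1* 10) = -392995 /1782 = -220.54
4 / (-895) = -4 / 895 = -0.00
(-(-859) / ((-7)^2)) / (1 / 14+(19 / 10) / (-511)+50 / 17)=5330095 / 914837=5.83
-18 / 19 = -0.95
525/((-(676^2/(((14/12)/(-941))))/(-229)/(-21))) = 5891025/860028832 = 0.01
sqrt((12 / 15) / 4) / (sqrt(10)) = sqrt(2) / 10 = 0.14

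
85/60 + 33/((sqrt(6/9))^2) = 611/12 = 50.92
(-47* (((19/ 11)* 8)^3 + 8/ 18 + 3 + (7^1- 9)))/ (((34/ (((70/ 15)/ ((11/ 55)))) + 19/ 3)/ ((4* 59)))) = -6138452143250/ 1633137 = -3758687.82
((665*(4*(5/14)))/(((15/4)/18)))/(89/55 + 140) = 250800/7789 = 32.20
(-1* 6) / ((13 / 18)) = -8.31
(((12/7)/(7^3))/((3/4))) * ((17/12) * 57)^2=43.45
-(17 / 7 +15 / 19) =-428 / 133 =-3.22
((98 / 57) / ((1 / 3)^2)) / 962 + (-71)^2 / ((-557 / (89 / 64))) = -4094962955 / 325787072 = -12.57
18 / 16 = 1.12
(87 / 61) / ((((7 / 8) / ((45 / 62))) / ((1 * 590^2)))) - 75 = 5450253225 / 13237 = 411743.84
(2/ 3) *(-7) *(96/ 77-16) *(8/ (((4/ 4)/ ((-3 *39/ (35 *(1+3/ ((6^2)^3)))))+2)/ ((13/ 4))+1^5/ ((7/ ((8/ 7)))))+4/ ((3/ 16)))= 44730162202624/ 19696547079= 2270.96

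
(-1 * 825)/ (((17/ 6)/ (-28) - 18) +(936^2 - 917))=-138600/ 147027031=-0.00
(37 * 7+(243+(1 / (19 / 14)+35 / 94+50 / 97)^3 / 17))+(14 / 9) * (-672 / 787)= 500.92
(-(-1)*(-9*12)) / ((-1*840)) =9 / 70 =0.13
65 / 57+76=4397 / 57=77.14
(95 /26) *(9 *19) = 16245 /26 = 624.81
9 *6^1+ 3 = 57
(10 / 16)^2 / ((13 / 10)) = 125 / 416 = 0.30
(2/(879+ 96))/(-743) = -2/724425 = -0.00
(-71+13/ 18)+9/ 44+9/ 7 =-190679/ 2772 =-68.79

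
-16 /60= -4 /15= -0.27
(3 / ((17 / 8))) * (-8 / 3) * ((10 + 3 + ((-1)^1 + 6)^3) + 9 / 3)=-9024 / 17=-530.82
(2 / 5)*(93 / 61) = 186 / 305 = 0.61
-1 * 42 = -42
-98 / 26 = -49 / 13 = -3.77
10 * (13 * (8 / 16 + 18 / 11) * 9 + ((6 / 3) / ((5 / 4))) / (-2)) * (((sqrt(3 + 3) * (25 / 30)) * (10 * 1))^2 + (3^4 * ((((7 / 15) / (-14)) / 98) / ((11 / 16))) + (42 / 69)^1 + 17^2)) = 3599306030081 / 2045505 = 1759617.32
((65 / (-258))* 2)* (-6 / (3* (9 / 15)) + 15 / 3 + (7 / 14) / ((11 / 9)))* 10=-10.46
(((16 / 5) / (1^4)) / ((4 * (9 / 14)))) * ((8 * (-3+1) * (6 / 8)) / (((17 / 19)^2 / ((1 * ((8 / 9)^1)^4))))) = -331218944 / 28441935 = -11.65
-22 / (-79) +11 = 891 / 79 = 11.28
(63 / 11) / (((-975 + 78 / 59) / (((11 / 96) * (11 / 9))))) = -4543 / 5514912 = -0.00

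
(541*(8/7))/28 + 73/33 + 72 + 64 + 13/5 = 1316996/8085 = 162.89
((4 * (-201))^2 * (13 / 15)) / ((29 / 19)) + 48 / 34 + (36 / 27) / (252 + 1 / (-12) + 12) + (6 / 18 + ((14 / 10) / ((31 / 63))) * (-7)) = 266468719226482 / 726018915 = 367027.24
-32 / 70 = -16 / 35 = -0.46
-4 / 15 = -0.27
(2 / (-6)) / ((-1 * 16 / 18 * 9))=1 / 24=0.04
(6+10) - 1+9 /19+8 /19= 15.89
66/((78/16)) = 176/13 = 13.54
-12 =-12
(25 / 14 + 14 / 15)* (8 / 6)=1142 / 315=3.63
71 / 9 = 7.89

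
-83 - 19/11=-932/11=-84.73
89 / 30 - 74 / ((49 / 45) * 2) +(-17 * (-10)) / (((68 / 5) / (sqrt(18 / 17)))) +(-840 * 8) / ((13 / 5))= -49984657 / 19110 +75 * sqrt(34) / 34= -2602.77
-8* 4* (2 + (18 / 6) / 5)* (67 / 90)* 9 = -13936 / 25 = -557.44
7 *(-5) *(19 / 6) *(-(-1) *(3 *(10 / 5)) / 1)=-665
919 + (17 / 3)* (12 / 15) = 13853 / 15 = 923.53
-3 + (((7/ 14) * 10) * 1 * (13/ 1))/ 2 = 59/ 2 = 29.50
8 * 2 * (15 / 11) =240 / 11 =21.82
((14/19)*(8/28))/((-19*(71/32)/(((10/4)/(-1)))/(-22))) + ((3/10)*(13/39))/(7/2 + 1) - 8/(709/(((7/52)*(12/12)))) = -2699852203/10630841715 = -0.25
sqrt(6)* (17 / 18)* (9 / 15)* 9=12.49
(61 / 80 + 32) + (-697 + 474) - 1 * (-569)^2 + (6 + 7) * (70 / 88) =-285067989 / 880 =-323940.90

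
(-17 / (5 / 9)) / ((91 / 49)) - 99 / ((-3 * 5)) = -642 / 65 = -9.88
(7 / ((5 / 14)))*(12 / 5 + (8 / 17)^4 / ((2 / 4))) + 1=104322801 / 2088025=49.96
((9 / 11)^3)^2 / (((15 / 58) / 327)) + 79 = 4059536597 / 8857805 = 458.30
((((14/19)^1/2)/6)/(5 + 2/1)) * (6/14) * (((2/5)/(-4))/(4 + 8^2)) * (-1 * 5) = 1/36176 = 0.00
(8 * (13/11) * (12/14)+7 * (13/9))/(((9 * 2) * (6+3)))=12623/112266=0.11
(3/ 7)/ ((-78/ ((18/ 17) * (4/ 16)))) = -0.00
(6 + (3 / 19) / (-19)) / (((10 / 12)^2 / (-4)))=-34.51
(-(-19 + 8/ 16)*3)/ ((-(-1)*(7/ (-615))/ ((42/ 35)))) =-40959/ 7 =-5851.29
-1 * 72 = -72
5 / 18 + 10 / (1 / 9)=1625 / 18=90.28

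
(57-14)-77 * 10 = -727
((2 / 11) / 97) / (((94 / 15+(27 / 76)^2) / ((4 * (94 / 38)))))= 1714560 / 590988893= 0.00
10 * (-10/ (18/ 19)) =-950/ 9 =-105.56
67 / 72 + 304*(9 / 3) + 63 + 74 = 1049.93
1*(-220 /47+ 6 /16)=-1619 /376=-4.31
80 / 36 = 20 / 9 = 2.22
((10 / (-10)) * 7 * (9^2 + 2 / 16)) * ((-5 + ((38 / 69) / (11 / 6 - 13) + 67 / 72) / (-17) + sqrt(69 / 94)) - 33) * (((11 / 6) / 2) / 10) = 3586700485291 / 1810736640 - 49973 * sqrt(6486) / 90240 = 1936.20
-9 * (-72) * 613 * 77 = 30586248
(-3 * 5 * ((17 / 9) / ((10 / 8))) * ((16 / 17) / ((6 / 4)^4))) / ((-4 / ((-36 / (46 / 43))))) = -35.45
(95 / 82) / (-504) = -0.00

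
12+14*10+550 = 702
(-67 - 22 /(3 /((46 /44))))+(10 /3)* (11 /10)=-71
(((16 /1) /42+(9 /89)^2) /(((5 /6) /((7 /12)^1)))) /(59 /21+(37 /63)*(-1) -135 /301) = 1895397 /12277550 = 0.15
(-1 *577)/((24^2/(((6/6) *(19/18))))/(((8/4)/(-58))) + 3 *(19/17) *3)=186371/5108175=0.04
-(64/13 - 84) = 1028/13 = 79.08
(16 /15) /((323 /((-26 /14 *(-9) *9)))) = 5616 /11305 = 0.50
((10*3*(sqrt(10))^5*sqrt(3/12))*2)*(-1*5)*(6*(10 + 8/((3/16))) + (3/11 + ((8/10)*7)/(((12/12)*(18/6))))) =-52493000*sqrt(10)/11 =-15090676.47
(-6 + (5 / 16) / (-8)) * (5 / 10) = -773 / 256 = -3.02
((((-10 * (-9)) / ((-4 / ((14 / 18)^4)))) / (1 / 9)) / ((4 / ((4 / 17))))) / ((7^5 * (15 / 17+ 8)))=-5 / 171234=-0.00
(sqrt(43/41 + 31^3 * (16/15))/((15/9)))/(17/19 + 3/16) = 304 * sqrt(12019277715)/337225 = 98.83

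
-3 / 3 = -1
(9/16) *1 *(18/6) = 1.69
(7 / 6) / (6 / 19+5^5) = 19 / 50898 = 0.00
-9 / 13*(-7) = 63 / 13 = 4.85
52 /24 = 13 /6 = 2.17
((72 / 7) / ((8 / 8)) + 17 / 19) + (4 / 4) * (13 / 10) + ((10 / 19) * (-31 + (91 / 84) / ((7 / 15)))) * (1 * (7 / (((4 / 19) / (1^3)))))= -2603579 / 5320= -489.39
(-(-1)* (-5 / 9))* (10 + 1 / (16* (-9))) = -7195 / 1296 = -5.55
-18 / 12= -1.50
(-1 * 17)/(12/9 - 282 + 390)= -51/328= -0.16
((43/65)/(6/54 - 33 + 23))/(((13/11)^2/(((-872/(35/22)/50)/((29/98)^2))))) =6.00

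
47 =47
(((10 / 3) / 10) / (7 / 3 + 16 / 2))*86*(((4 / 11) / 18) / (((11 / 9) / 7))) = 1204 / 3751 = 0.32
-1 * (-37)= 37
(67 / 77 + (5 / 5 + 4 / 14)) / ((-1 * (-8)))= 83 / 308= 0.27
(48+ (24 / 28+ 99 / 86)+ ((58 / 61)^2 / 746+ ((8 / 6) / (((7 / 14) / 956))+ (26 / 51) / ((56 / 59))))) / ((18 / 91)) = 2880459773666059 / 219149068968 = 13143.84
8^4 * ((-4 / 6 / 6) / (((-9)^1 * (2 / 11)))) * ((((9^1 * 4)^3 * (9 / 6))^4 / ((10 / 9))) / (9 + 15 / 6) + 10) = 4863626233856133899702272 / 9315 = 522128420167056779356.12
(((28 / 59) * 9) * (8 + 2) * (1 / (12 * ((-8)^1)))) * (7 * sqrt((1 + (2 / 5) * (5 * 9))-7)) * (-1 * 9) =6615 * sqrt(3) / 118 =97.10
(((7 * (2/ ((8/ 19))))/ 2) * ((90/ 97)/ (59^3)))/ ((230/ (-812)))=-242991/ 916401098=-0.00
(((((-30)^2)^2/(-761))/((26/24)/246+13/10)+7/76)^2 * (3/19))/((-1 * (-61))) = 2476242338647742748163083/1437066136749087800176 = 1723.12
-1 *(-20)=20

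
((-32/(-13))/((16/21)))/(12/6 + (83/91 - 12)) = -294/827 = -0.36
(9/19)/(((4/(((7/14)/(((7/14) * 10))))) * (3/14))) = 21/380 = 0.06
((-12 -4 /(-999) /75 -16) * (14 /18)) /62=-7342636 /20904075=-0.35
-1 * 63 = -63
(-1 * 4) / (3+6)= -4 / 9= -0.44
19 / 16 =1.19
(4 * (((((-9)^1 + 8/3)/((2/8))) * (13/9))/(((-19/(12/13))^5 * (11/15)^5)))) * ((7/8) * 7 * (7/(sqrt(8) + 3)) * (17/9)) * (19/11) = 27205113600000/347048620972339 - 18136742400000 * sqrt(2)/347048620972339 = 0.00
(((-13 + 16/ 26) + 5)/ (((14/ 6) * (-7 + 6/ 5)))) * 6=8640/ 2639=3.27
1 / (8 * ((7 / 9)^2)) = 81 / 392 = 0.21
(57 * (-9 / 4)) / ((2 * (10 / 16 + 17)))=-171 / 47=-3.64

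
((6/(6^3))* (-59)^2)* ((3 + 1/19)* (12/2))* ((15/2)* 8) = 2018980/19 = 106262.11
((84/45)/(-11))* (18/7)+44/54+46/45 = 416/297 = 1.40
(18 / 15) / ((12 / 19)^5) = 2476099 / 207360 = 11.94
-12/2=-6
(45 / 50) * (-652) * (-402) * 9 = 10615212 / 5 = 2123042.40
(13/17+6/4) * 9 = 693/34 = 20.38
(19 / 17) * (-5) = -95 / 17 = -5.59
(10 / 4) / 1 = 5 / 2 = 2.50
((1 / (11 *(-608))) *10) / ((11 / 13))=-65 / 36784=-0.00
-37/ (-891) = 37/ 891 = 0.04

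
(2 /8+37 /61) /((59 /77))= 16093 /14396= 1.12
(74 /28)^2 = 1369 /196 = 6.98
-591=-591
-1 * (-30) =30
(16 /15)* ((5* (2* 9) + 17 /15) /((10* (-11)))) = -10936 /12375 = -0.88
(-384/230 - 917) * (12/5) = -1267764/575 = -2204.81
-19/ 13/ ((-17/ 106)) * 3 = 6042/ 221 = 27.34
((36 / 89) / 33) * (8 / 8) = 12 / 979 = 0.01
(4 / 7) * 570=2280 / 7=325.71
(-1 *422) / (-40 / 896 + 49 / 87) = -4111968 / 5053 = -813.77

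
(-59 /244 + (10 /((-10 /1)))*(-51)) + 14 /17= 213961 /4148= 51.58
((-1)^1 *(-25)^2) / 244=-2.56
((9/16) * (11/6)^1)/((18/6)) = 11/32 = 0.34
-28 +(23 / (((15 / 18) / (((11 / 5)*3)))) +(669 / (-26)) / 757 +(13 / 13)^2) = 155.13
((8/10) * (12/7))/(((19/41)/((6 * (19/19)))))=11808/665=17.76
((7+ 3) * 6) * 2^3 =480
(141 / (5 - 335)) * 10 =-47 / 11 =-4.27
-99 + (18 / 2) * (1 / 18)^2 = -3563 / 36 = -98.97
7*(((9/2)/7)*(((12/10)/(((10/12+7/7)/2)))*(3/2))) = 486/55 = 8.84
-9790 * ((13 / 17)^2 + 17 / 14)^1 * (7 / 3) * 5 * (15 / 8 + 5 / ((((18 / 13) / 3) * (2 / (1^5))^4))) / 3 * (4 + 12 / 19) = -480123749875 / 593028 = -809613.96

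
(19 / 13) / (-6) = -19 / 78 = -0.24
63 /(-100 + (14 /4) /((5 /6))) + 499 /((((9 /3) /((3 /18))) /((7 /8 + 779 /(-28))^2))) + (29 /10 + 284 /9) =2725920131449 /135192960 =20163.18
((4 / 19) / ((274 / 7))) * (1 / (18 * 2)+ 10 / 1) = 133 / 2466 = 0.05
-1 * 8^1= -8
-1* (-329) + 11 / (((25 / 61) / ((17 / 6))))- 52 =52957 / 150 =353.05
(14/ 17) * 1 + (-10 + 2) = -122/ 17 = -7.18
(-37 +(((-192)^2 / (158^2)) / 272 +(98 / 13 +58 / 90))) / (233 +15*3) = -894123133 / 8627277555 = -0.10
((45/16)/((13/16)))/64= 45/832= 0.05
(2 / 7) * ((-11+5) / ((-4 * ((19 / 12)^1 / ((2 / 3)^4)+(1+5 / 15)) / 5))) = 576 / 2513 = 0.23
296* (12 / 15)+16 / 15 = 3568 / 15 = 237.87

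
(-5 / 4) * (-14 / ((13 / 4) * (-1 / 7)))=-490 / 13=-37.69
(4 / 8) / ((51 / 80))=40 / 51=0.78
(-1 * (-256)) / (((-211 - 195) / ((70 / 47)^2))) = -89600 / 64061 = -1.40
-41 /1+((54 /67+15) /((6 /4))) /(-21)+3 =-54172 /1407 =-38.50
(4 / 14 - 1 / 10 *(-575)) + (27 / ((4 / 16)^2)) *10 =61289 / 14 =4377.79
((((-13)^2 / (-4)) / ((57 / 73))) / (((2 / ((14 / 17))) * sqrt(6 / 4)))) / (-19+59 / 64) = 106288 * sqrt(6) / 258723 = 1.01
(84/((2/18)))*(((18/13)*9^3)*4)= 39680928/13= 3052379.08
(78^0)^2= 1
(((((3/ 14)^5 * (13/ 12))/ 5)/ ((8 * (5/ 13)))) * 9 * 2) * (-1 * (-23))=2833623/ 215129600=0.01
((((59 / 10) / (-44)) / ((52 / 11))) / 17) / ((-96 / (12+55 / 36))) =28733 / 122204160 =0.00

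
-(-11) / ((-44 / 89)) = -89 / 4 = -22.25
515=515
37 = 37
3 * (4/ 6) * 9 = 18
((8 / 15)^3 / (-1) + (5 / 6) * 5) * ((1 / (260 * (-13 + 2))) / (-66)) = 27101 / 1274130000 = 0.00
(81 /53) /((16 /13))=1.24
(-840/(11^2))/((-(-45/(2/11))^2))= 0.00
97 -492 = -395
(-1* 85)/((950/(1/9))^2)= -17/14620500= -0.00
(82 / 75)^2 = 6724 / 5625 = 1.20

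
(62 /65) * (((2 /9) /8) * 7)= 217 /1170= 0.19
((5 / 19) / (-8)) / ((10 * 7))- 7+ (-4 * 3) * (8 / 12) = -31921 / 2128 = -15.00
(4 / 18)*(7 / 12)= 7 / 54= 0.13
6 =6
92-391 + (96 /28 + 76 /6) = -5941 /21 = -282.90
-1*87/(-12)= 7.25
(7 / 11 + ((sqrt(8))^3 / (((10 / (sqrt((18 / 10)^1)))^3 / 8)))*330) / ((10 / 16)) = 56 / 55 + 228096*sqrt(10) / 3125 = 231.84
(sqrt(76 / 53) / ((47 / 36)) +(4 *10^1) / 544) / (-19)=-72 *sqrt(1007) / 47329-5 / 1292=-0.05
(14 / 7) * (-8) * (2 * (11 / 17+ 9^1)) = -308.71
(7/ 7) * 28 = 28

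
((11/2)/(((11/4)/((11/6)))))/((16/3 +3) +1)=11/28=0.39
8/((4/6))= 12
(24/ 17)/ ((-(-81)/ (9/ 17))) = 8/ 867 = 0.01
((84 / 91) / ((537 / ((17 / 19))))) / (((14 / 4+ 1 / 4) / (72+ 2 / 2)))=19856 / 663195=0.03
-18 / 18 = -1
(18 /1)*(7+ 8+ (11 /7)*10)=3870 /7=552.86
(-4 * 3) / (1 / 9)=-108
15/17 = 0.88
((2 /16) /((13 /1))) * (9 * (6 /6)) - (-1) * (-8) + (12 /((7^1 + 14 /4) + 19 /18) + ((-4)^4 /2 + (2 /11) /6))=31985 /264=121.16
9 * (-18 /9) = -18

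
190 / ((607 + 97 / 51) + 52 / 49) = 237405 / 762149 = 0.31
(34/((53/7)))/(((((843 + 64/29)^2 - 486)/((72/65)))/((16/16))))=14411376/2068310460775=0.00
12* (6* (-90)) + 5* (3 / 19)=-123105 / 19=-6479.21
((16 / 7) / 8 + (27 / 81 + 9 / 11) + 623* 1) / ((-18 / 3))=-144245 / 1386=-104.07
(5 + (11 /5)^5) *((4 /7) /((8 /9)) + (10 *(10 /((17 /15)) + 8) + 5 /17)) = 3556752894 /371875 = 9564.38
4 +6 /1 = 10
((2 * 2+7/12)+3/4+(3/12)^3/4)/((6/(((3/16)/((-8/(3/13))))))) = -4099/851968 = -0.00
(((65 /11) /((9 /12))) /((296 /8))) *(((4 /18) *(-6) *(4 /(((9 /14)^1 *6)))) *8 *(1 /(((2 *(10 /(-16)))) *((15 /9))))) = 186368 /164835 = 1.13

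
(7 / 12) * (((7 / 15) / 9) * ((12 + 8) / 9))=0.07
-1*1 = -1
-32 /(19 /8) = -256 /19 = -13.47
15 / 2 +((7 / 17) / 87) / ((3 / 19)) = 66821 / 8874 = 7.53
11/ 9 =1.22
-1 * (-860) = 860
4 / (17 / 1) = 4 / 17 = 0.24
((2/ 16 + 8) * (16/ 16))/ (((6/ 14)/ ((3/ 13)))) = 35/ 8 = 4.38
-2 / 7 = -0.29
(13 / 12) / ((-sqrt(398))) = -13*sqrt(398) / 4776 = -0.05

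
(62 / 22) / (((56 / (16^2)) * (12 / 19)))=4712 / 231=20.40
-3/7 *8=-24/7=-3.43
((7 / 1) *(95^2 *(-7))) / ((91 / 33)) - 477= -2090976 / 13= -160844.31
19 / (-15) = -1.27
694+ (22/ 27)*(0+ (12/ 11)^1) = 6254/ 9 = 694.89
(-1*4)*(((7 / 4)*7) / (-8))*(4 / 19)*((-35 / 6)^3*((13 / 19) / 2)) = -27311375 / 311904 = -87.56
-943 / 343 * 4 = -3772 / 343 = -11.00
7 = 7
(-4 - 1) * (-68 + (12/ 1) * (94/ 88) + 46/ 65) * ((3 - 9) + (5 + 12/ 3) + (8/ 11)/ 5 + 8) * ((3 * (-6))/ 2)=-214881633/ 7865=-27321.25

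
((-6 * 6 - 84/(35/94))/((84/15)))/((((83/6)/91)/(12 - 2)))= -255060/83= -3073.01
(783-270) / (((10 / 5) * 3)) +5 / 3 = 523 / 6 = 87.17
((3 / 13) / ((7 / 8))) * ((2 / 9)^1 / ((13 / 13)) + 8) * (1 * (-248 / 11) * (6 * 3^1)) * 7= -880896 / 143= -6160.11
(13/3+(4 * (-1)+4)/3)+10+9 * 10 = 313/3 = 104.33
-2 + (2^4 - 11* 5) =-41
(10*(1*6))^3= 216000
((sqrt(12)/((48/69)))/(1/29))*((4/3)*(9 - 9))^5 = 0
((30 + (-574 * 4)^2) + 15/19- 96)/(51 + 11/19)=2861699/28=102203.54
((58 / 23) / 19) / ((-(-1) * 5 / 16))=928 / 2185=0.42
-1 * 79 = -79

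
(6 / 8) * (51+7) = 87 / 2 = 43.50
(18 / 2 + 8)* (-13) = -221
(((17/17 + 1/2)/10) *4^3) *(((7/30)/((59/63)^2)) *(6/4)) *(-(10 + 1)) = -3667356/87025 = -42.14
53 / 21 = 2.52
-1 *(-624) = 624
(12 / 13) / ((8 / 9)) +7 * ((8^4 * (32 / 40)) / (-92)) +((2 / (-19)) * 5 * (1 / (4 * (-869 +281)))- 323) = -19083299089 / 33404280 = -571.28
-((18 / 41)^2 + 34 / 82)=-0.61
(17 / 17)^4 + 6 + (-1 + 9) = 15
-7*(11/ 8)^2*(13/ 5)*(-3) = 33033/ 320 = 103.23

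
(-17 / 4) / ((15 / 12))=-17 / 5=-3.40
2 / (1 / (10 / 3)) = 20 / 3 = 6.67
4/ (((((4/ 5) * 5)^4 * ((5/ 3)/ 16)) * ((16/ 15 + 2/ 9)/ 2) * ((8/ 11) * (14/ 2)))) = 297/ 6496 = 0.05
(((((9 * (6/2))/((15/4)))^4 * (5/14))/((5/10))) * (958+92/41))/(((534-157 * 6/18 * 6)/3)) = 9918972288/394625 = 25135.18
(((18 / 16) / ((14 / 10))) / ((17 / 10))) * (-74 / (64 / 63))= -34.43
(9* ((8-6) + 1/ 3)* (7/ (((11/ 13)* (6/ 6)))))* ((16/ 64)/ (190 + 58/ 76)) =36309/ 159478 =0.23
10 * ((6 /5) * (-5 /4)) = -15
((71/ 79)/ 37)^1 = 71/ 2923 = 0.02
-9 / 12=-3 / 4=-0.75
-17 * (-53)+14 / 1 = 915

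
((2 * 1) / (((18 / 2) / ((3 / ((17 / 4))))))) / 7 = 8 / 357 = 0.02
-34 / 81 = -0.42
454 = 454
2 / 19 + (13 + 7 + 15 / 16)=6397 / 304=21.04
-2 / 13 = -0.15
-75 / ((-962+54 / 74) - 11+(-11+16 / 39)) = 108225 / 1418267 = 0.08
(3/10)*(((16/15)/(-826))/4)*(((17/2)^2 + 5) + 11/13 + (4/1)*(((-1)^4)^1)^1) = -4269/536900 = -0.01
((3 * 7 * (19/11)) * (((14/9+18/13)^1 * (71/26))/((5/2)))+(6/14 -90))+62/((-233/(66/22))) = 1188073547/45480435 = 26.12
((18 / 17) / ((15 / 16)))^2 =9216 / 7225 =1.28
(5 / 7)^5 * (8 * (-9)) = -225000 / 16807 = -13.39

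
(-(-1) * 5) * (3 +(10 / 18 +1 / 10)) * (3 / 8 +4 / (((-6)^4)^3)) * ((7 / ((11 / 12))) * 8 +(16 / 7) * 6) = 47957236075 / 93533616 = 512.73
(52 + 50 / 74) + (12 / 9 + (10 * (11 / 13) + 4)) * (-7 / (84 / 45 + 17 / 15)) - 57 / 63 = 593420 / 30303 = 19.58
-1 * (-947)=947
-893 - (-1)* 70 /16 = -7109 /8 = -888.62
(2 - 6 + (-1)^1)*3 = -15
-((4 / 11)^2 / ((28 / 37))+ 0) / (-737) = 0.00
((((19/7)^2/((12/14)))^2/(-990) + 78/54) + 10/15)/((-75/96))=-14225756/5457375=-2.61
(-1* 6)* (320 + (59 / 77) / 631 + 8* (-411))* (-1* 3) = -2595710826 / 48587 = -53423.98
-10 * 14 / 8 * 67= -1172.50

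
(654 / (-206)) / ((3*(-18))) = 109 / 1854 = 0.06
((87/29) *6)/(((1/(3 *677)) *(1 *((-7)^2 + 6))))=36558/55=664.69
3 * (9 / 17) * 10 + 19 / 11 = 3293 / 187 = 17.61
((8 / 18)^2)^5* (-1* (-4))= 4194304 / 3486784401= 0.00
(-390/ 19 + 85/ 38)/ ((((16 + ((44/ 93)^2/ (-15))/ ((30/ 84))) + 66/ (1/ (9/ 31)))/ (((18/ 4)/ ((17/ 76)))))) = -4057462125/ 387279482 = -10.48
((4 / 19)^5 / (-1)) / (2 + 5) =-1024 / 17332693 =-0.00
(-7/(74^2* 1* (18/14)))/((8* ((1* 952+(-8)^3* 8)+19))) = 49/1232100000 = 0.00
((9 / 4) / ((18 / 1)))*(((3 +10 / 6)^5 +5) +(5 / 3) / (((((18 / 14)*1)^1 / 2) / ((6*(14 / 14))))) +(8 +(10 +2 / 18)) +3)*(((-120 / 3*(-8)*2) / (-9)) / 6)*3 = -21917960 / 2187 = -10021.93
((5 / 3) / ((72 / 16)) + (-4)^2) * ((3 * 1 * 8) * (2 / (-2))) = -392.89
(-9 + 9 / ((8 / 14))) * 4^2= 108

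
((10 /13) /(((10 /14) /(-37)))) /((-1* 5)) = 518 /65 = 7.97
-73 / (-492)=73 / 492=0.15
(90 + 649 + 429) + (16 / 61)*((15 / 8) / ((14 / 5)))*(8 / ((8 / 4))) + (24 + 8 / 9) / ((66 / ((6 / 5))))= 247118468 / 211365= 1169.16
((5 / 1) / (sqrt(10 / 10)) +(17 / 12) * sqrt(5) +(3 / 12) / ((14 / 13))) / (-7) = -293 / 392 - 17 * sqrt(5) / 84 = -1.20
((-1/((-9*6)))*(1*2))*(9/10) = 1/30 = 0.03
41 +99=140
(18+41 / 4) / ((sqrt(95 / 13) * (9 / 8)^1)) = 226 * sqrt(1235) / 855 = 9.29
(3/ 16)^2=9/ 256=0.04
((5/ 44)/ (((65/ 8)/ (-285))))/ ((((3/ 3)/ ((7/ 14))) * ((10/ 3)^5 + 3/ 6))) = -138510/ 28634749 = -0.00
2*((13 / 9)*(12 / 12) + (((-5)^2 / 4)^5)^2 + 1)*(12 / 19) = 858306907834297 / 7471104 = 114883544.36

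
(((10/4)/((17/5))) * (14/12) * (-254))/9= -22225/918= -24.21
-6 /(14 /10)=-30 /7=-4.29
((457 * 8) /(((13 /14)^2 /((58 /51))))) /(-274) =-20780704 /1180803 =-17.60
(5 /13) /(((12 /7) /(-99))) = -1155 /52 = -22.21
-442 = -442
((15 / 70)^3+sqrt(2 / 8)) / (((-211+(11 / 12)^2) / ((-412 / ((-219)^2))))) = 1152776 / 55316133761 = 0.00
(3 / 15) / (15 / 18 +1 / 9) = 0.21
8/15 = 0.53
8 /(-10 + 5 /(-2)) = -0.64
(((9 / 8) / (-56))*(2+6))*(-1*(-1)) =-9 / 56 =-0.16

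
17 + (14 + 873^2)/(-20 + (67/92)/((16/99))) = -1121486777/22807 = -49172.92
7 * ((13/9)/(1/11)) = 1001/9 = 111.22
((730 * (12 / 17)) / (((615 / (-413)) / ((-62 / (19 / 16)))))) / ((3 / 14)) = 3349674496 / 39729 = 84313.08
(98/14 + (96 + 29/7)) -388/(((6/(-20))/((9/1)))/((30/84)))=29850/7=4264.29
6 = 6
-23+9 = -14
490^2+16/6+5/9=2160929/9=240103.22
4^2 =16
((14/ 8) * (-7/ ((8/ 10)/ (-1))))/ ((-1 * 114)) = -245/ 1824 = -0.13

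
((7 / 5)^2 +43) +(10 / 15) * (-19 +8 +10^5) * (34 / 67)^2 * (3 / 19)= 5875231284 / 2132275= 2755.38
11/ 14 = 0.79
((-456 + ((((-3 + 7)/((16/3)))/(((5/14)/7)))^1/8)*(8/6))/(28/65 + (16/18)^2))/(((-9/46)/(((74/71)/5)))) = 903172257/2281940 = 395.79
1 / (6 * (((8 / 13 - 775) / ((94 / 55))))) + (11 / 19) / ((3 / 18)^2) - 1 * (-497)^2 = -7794957389234 / 31560045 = -246988.16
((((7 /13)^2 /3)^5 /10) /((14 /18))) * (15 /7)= 5764801 /2481452853282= 0.00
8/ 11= 0.73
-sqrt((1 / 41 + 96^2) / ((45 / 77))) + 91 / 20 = 91 / 20 - sqrt(5964472745) / 615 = -121.03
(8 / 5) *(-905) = -1448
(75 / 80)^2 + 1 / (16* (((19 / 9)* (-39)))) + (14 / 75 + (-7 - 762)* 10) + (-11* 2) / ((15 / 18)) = -36589205587 / 4742400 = -7715.34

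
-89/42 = -2.12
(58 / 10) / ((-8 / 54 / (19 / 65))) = -11.44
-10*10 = -100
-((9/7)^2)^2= -6561/2401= -2.73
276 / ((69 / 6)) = 24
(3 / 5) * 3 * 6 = 54 / 5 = 10.80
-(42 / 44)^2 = -0.91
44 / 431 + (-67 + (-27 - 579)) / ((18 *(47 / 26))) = -3752207 / 182313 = -20.58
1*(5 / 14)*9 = 45 / 14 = 3.21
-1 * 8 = -8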